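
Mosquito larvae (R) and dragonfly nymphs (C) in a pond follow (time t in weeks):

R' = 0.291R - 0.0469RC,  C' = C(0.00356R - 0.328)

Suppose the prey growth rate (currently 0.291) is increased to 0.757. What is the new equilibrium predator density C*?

C* ≈ 16.1

At the interior fixed point, setting dR/dt = 0 with R > 0 fixes C* = (prey growth rate)/(RC coefficient) — independent of the other coefficients.
With the change, C* = 0.757/0.0469 = 16.1; it rises from 6.2.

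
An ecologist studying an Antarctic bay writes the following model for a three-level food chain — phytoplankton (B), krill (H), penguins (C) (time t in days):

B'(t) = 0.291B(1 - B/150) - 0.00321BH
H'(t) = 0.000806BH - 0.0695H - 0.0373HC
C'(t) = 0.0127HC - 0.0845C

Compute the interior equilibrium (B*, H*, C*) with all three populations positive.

B* ≈ 139, H* ≈ 6.65, C* ≈ 1.14

From dC/dt = 0: 0.0127H* = 0.0845, so H* = 6.65.
From dB/dt = 0: 0.291(1 - B*/150) = 0.00321·6.65, giving B* = 150·(1 - 0.0734) = 139.
From dH/dt = 0: 0.000806·139 - 0.0695 = 0.0373C*, so C* = 0.0425/0.0373 = 1.14.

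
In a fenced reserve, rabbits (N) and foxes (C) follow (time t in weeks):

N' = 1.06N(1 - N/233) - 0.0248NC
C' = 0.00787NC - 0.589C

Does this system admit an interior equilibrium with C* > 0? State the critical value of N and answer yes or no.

Threshold N = 74.8; K > 74.8, so yes, the predator persists.

The predator equation gives dC/dt > 0 only when N > 0.589/0.00787 = 74.8.
Without the predator, N → K = 233. Since 233 > 74.8, the predator can invade and persist.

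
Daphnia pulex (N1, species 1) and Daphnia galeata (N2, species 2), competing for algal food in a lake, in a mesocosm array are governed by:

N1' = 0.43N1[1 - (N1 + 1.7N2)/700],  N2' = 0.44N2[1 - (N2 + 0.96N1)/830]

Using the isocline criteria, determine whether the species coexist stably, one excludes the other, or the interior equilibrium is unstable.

species 2 excludes species 1

Compare the nullcline intercepts: K1/α12 = 700/1.7 = 412 < K2 = 830; K2/α21 = 830/0.96 = 865 > K1 = 700.
Since the inequalities point opposite ways, species 2 can invade but species 1 cannot.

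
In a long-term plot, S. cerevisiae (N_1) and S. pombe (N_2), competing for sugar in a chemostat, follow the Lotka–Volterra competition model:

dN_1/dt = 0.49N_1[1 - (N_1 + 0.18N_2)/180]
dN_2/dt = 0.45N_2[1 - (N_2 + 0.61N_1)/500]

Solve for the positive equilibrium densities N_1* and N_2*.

Setting both brackets to zero gives the nullclines N_1 + 0.18N_2 = 180 and 0.61N_1 + N_2 = 500.
Substituting N_2 = 500 - 0.61N_1 into the first: N_1(1 - 0.18·0.61) = 180 - 0.18·500.
So N_1* = 90/0.89 = 101, and then N_2* = 500 - 0.61·101 = 438.

N_1* ≈ 101, N_2* ≈ 438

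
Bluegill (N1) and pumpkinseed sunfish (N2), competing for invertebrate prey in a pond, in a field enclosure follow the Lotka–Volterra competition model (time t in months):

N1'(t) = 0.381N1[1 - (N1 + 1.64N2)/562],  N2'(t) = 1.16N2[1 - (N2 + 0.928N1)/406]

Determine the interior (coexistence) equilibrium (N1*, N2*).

N1* ≈ 199, N2* ≈ 221

Setting both brackets to zero gives the nullclines N1 + 1.64N2 = 562 and 0.928N1 + N2 = 406.
Substituting N2 = 406 - 0.928N1 into the first: N1(1 - 1.64·0.928) = 562 - 1.64·406.
So N1* = -104/-0.522 = 199, and then N2* = 406 - 0.928·199 = 221.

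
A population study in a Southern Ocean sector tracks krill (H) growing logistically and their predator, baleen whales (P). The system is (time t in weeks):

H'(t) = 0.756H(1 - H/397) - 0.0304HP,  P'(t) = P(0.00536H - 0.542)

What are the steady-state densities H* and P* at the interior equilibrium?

From dP/dt = 0 with P > 0: 0.00536H* = 0.542, so H* = 101.
Substitute into dH/dt = 0: 0.756(1 - 101/397) = 0.0304P*.
The bracket is 0.745, giving P* = 0.563/0.0304 = 18.5.

H* ≈ 101, P* ≈ 18.5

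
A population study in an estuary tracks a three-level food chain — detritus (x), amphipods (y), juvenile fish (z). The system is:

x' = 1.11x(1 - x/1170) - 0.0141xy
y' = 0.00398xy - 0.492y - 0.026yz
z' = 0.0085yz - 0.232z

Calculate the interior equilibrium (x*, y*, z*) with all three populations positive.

From dz/dt = 0: 0.0085y* = 0.232, so y* = 27.3.
From dx/dt = 0: 1.11(1 - x*/1170) = 0.0141·27.3, giving x* = 1170·(1 - 0.347) = 764.
From dy/dt = 0: 0.00398·764 - 0.492 = 0.026z*, so z* = 2.55/0.026 = 98.1.

x* ≈ 764, y* ≈ 27.3, z* ≈ 98.1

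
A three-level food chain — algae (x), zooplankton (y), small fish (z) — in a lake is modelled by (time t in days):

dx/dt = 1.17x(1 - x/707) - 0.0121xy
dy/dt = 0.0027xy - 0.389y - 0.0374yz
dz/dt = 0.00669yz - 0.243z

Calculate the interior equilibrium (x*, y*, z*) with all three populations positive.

x* ≈ 441, y* ≈ 36.3, z* ≈ 21.5

From dz/dt = 0: 0.00669y* = 0.243, so y* = 36.3.
From dx/dt = 0: 1.17(1 - x*/707) = 0.0121·36.3, giving x* = 707·(1 - 0.376) = 441.
From dy/dt = 0: 0.0027·441 - 0.389 = 0.0374z*, so z* = 0.803/0.0374 = 21.5.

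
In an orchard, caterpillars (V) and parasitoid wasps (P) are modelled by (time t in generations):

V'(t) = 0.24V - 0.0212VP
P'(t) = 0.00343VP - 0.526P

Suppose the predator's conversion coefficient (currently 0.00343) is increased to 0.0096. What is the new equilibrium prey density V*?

At the interior fixed point, setting dP/dt = 0 with P > 0 fixes V* = (predator death rate)/(VP coefficient) — independent of the other coefficients.
With the change, V* = 0.526/0.0096 = 54.8; it falls from 153.

V* ≈ 54.8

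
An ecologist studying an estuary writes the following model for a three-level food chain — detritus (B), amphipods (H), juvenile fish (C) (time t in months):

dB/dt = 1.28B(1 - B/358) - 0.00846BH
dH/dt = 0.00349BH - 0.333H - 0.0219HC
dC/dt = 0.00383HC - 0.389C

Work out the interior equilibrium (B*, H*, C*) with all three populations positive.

From dC/dt = 0: 0.00383H* = 0.389, so H* = 102.
From dB/dt = 0: 1.28(1 - B*/358) = 0.00846·102, giving B* = 358·(1 - 0.671) = 118.
From dH/dt = 0: 0.00349·118 - 0.333 = 0.0219C*, so C* = 0.0777/0.0219 = 3.55.

B* ≈ 118, H* ≈ 102, C* ≈ 3.55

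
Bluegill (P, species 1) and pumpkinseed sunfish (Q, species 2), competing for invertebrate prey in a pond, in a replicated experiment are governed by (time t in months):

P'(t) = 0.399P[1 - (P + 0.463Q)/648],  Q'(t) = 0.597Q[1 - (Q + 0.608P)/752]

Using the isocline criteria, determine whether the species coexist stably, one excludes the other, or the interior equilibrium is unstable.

stable coexistence

Compare the nullcline intercepts: K1/α12 = 648/0.463 = 1400 > K2 = 752; K2/α21 = 752/0.608 = 1240 > K1 = 648.
Since both inequalities hold, each species can invade when rare, so the interior equilibrium is stable.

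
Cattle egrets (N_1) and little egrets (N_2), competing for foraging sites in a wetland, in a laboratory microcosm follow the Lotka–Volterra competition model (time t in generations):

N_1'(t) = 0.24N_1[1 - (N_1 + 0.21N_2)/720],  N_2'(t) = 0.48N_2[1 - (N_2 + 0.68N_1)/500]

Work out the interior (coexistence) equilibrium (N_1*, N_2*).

N_1* ≈ 717, N_2* ≈ 12.1

Setting both brackets to zero gives the nullclines N_1 + 0.21N_2 = 720 and 0.68N_1 + N_2 = 500.
Substituting N_2 = 500 - 0.68N_1 into the first: N_1(1 - 0.21·0.68) = 720 - 0.21·500.
So N_1* = 615/0.857 = 717, and then N_2* = 500 - 0.68·717 = 12.1.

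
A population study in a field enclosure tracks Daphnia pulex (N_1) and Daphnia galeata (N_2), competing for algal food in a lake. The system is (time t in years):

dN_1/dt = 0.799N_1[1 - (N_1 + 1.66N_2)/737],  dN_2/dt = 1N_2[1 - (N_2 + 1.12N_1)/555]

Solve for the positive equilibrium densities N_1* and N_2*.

Setting both brackets to zero gives the nullclines N_1 + 1.66N_2 = 737 and 1.12N_1 + N_2 = 555.
Substituting N_2 = 555 - 1.12N_1 into the first: N_1(1 - 1.66·1.12) = 737 - 1.66·555.
So N_1* = -184/-0.859 = 215, and then N_2* = 555 - 1.12·215 = 315.

N_1* ≈ 215, N_2* ≈ 315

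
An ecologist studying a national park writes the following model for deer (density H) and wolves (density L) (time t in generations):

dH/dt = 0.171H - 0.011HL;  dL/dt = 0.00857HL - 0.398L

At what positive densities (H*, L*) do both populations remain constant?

Set dL/dt = 0 with L > 0: 0.00857H - 0.398 = 0, so H* = 0.398/0.00857 = 46.4.
Set dH/dt = 0 with H > 0: 0.171 - 0.011L = 0, so L* = 0.171/0.011 = 15.5.

H* ≈ 46.4, L* ≈ 15.5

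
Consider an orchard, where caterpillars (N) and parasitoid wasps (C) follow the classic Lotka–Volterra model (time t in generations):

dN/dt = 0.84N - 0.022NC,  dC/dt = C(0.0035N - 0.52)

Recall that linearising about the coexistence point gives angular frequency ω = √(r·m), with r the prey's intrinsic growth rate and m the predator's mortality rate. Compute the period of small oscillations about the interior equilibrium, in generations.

T ≈ 9.51 generations

Here r = 0.84 and m = 0.52, so r·m = 0.437.
ω = √0.437 = 0.661 per generation, hence T = 2π/ω ≈ 9.51 generations.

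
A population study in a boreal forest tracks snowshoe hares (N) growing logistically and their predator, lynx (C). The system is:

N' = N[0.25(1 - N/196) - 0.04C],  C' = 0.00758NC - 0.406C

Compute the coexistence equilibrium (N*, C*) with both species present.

N* ≈ 53.6, C* ≈ 4.54

From dC/dt = 0 with C > 0: 0.00758N* = 0.406, so N* = 53.6.
Substitute into dN/dt = 0: 0.25(1 - 53.6/196) = 0.04C*.
The bracket is 0.727, giving C* = 0.182/0.04 = 4.54.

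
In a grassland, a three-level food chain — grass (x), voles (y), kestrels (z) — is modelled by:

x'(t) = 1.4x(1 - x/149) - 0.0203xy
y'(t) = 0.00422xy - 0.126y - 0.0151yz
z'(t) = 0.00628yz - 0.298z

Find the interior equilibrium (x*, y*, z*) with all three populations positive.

From dz/dt = 0: 0.00628y* = 0.298, so y* = 47.5.
From dx/dt = 0: 1.4(1 - x*/149) = 0.0203·47.5, giving x* = 149·(1 - 0.688) = 46.5.
From dy/dt = 0: 0.00422·46.5 - 0.126 = 0.0151z*, so z* = 0.0701/0.0151 = 4.65.

x* ≈ 46.5, y* ≈ 47.5, z* ≈ 4.65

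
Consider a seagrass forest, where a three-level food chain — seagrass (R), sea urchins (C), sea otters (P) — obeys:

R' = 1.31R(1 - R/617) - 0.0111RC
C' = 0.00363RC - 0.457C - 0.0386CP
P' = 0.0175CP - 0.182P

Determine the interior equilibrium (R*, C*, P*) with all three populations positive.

R* ≈ 563, C* ≈ 10.4, P* ≈ 41.1

From dP/dt = 0: 0.0175C* = 0.182, so C* = 10.4.
From dR/dt = 0: 1.31(1 - R*/617) = 0.0111·10.4, giving R* = 617·(1 - 0.0881) = 563.
From dC/dt = 0: 0.00363·563 - 0.457 = 0.0386P*, so P* = 1.59/0.0386 = 41.1.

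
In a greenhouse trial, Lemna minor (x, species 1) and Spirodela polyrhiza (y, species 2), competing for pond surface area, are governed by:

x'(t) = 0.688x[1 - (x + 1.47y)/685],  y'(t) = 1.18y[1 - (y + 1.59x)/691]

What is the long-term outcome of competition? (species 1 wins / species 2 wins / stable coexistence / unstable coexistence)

Compare the nullcline intercepts: K1/α12 = 685/1.47 = 466 < K2 = 691; K2/α21 = 691/1.59 = 435 < K1 = 685.
Since both are reversed, neither can invade when rare; the interior point is a saddle.

unstable coexistence (outcome depends on initial conditions)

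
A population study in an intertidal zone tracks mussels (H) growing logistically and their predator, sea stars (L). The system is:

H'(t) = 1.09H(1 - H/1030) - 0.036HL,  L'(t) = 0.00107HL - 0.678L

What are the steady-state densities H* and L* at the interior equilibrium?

From dL/dt = 0 with L > 0: 0.00107H* = 0.678, so H* = 634.
Substitute into dH/dt = 0: 1.09(1 - 634/1030) = 0.036L*.
The bracket is 0.385, giving L* = 0.419/0.036 = 11.7.

H* ≈ 634, L* ≈ 11.7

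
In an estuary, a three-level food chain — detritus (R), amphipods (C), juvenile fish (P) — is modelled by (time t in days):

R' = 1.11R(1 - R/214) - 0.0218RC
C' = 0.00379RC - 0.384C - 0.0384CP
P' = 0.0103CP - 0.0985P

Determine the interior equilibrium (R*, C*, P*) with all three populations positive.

From dP/dt = 0: 0.0103C* = 0.0985, so C* = 9.56.
From dR/dt = 0: 1.11(1 - R*/214) = 0.0218·9.56, giving R* = 214·(1 - 0.188) = 174.
From dC/dt = 0: 0.00379·174 - 0.384 = 0.0384P*, so P* = 0.275/0.0384 = 7.15.

R* ≈ 174, C* ≈ 9.56, P* ≈ 7.15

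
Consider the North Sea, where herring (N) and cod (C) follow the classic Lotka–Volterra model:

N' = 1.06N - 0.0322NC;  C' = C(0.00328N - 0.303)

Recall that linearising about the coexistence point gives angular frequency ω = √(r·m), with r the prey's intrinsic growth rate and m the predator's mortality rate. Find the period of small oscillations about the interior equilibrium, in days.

Here r = 1.06 and m = 0.303, so r·m = 0.321.
ω = √0.321 = 0.567 per day, hence T = 2π/ω ≈ 11.1 days.

T ≈ 11.1 days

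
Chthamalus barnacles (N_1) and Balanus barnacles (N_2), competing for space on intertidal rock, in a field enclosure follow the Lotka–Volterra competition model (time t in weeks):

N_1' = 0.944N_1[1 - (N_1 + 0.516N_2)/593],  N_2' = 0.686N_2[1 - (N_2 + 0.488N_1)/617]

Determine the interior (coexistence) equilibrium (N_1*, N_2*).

N_1* ≈ 367, N_2* ≈ 438

Setting both brackets to zero gives the nullclines N_1 + 0.516N_2 = 593 and 0.488N_1 + N_2 = 617.
Substituting N_2 = 617 - 0.488N_1 into the first: N_1(1 - 0.516·0.488) = 593 - 0.516·617.
So N_1* = 275/0.748 = 367, and then N_2* = 617 - 0.488·367 = 438.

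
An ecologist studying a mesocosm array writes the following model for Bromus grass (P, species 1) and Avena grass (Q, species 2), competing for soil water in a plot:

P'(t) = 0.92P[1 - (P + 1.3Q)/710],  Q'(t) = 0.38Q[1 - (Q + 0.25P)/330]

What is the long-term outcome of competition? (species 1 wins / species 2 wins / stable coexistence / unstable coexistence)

stable coexistence

Compare the nullcline intercepts: K1/α12 = 710/1.3 = 546 > K2 = 330; K2/α21 = 330/0.25 = 1320 > K1 = 710.
Since both inequalities hold, each species can invade when rare, so the interior equilibrium is stable.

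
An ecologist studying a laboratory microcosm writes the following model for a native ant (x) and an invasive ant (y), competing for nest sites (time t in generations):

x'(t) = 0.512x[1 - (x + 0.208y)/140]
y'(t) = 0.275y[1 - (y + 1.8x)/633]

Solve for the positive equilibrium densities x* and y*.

x* ≈ 13.3, y* ≈ 609

Setting both brackets to zero gives the nullclines x + 0.208y = 140 and 1.8x + y = 633.
Substituting y = 633 - 1.8x into the first: x(1 - 0.208·1.8) = 140 - 0.208·633.
So x* = 8.34/0.626 = 13.3, and then y* = 633 - 1.8·13.3 = 609.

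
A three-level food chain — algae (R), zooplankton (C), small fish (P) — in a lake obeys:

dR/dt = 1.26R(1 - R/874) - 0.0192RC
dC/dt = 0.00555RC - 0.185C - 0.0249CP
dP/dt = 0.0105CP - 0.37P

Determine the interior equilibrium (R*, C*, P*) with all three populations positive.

R* ≈ 405, C* ≈ 35.2, P* ≈ 82.8

From dP/dt = 0: 0.0105C* = 0.37, so C* = 35.2.
From dR/dt = 0: 1.26(1 - R*/874) = 0.0192·35.2, giving R* = 874·(1 - 0.537) = 405.
From dC/dt = 0: 0.00555·405 - 0.185 = 0.0249P*, so P* = 2.06/0.0249 = 82.8.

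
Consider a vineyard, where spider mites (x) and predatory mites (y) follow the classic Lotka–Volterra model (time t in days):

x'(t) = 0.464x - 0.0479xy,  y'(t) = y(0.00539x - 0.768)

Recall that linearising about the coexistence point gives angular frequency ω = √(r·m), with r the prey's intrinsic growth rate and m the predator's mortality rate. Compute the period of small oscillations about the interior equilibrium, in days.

T ≈ 10.5 days

Here r = 0.464 and m = 0.768, so r·m = 0.356.
ω = √0.356 = 0.597 per day, hence T = 2π/ω ≈ 10.5 days.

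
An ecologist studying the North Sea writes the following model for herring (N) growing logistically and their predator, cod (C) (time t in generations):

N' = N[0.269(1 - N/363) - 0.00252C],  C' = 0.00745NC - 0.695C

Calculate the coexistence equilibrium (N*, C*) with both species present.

N* ≈ 93.3, C* ≈ 79.3

From dC/dt = 0 with C > 0: 0.00745N* = 0.695, so N* = 93.3.
Substitute into dN/dt = 0: 0.269(1 - 93.3/363) = 0.00252C*.
The bracket is 0.743, giving C* = 0.2/0.00252 = 79.3.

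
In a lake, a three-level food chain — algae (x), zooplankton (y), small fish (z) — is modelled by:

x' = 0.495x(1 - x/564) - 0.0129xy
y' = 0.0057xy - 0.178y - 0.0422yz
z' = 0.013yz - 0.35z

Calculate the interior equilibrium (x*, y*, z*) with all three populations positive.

x* ≈ 168, y* ≈ 26.9, z* ≈ 18.5

From dz/dt = 0: 0.013y* = 0.35, so y* = 26.9.
From dx/dt = 0: 0.495(1 - x*/564) = 0.0129·26.9, giving x* = 564·(1 - 0.702) = 168.
From dy/dt = 0: 0.0057·168 - 0.178 = 0.0422z*, so z* = 0.781/0.0422 = 18.5.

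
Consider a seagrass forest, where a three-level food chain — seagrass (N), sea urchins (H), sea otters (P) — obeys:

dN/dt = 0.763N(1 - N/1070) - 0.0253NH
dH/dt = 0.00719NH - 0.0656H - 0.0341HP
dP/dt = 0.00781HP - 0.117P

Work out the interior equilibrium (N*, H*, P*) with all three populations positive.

From dP/dt = 0: 0.00781H* = 0.117, so H* = 15.
From dN/dt = 0: 0.763(1 - N*/1070) = 0.0253·15, giving N* = 1070·(1 - 0.497) = 538.
From dH/dt = 0: 0.00719·538 - 0.0656 = 0.0341P*, so P* = 3.81/0.0341 = 112.

N* ≈ 538, H* ≈ 15, P* ≈ 112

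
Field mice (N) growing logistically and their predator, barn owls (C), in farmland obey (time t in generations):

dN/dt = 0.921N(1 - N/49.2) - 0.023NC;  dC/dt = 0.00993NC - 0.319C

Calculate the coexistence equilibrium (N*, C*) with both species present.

From dC/dt = 0 with C > 0: 0.00993N* = 0.319, so N* = 32.1.
Substitute into dN/dt = 0: 0.921(1 - 32.1/49.2) = 0.023C*.
The bracket is 0.347, giving C* = 0.32/0.023 = 13.9.

N* ≈ 32.1, C* ≈ 13.9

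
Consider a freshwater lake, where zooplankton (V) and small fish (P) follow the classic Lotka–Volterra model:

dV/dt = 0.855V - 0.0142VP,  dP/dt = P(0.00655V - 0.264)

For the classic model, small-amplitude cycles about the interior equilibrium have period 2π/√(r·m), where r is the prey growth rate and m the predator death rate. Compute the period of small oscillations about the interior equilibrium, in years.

T ≈ 13.2 years

Here r = 0.855 and m = 0.264, so r·m = 0.226.
ω = √0.226 = 0.475 per year, hence T = 2π/ω ≈ 13.2 years.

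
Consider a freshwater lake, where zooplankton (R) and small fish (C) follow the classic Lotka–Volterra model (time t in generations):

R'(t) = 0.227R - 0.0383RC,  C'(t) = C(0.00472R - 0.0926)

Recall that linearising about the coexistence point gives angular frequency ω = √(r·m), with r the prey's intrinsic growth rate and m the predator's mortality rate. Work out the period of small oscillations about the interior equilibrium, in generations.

Here r = 0.227 and m = 0.0926, so r·m = 0.021.
ω = √0.021 = 0.145 per generation, hence T = 2π/ω ≈ 43.3 generations.

T ≈ 43.3 generations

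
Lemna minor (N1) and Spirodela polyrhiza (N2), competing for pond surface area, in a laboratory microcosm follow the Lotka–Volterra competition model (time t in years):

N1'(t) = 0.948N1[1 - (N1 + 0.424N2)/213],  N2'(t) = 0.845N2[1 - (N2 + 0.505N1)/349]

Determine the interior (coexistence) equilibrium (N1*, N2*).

N1* ≈ 82.7, N2* ≈ 307

Setting both brackets to zero gives the nullclines N1 + 0.424N2 = 213 and 0.505N1 + N2 = 349.
Substituting N2 = 349 - 0.505N1 into the first: N1(1 - 0.424·0.505) = 213 - 0.424·349.
So N1* = 65/0.786 = 82.7, and then N2* = 349 - 0.505·82.7 = 307.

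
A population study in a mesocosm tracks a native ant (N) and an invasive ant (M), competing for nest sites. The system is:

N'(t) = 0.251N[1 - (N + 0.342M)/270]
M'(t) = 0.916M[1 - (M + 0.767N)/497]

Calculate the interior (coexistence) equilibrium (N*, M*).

Setting both brackets to zero gives the nullclines N + 0.342M = 270 and 0.767N + M = 497.
Substituting M = 497 - 0.767N into the first: N(1 - 0.342·0.767) = 270 - 0.342·497.
So N* = 100/0.738 = 136, and then M* = 497 - 0.767·136 = 393.

N* ≈ 136, M* ≈ 393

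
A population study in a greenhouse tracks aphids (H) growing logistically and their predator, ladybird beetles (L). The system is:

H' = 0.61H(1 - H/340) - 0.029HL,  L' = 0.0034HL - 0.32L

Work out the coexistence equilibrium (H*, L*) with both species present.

H* ≈ 94.1, L* ≈ 15.2

From dL/dt = 0 with L > 0: 0.0034H* = 0.32, so H* = 94.1.
Substitute into dH/dt = 0: 0.61(1 - 94.1/340) = 0.029L*.
The bracket is 0.723, giving L* = 0.441/0.029 = 15.2.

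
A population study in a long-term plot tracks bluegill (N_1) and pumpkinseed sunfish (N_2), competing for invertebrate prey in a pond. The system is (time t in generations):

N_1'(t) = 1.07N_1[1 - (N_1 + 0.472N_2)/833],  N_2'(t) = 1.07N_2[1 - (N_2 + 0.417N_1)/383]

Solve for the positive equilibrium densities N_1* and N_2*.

Setting both brackets to zero gives the nullclines N_1 + 0.472N_2 = 833 and 0.417N_1 + N_2 = 383.
Substituting N_2 = 383 - 0.417N_1 into the first: N_1(1 - 0.472·0.417) = 833 - 0.472·383.
So N_1* = 652/0.803 = 812, and then N_2* = 383 - 0.417·812 = 44.4.

N_1* ≈ 812, N_2* ≈ 44.4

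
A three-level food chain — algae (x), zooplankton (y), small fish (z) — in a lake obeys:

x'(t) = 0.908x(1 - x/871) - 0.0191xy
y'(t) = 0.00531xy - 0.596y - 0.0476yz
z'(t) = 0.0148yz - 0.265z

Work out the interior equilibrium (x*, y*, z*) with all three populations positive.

x* ≈ 543, y* ≈ 17.9, z* ≈ 48

From dz/dt = 0: 0.0148y* = 0.265, so y* = 17.9.
From dx/dt = 0: 0.908(1 - x*/871) = 0.0191·17.9, giving x* = 871·(1 - 0.377) = 543.
From dy/dt = 0: 0.00531·543 - 0.596 = 0.0476z*, so z* = 2.29/0.0476 = 48.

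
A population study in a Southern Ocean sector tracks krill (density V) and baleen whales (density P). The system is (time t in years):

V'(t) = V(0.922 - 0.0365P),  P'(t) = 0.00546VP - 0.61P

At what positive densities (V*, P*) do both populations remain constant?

Set dP/dt = 0 with P > 0: 0.00546V - 0.61 = 0, so V* = 0.61/0.00546 = 112.
Set dV/dt = 0 with V > 0: 0.922 - 0.0365P = 0, so P* = 0.922/0.0365 = 25.3.

V* ≈ 112, P* ≈ 25.3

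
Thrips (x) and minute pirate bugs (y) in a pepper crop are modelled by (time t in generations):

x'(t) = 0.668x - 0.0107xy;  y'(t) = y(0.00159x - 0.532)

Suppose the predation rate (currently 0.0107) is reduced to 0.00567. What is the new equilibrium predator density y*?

y* ≈ 118

At the interior fixed point, setting dx/dt = 0 with x > 0 fixes y* = (prey growth rate)/(xy coefficient) — independent of the other coefficients.
With the change, y* = 0.668/0.00567 = 118; it rises from 62.4.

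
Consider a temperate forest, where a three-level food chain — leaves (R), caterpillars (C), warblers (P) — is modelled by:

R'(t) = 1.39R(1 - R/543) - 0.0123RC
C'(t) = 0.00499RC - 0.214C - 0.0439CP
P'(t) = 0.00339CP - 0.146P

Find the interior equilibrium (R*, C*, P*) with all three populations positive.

R* ≈ 336, C* ≈ 43.1, P* ≈ 33.3

From dP/dt = 0: 0.00339C* = 0.146, so C* = 43.1.
From dR/dt = 0: 1.39(1 - R*/543) = 0.0123·43.1, giving R* = 543·(1 - 0.381) = 336.
From dC/dt = 0: 0.00499·336 - 0.214 = 0.0439P*, so P* = 1.46/0.0439 = 33.3.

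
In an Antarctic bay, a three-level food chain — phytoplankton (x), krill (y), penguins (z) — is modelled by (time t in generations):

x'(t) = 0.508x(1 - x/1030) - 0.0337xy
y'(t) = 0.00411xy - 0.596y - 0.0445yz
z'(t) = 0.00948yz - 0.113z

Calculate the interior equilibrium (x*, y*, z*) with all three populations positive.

From dz/dt = 0: 0.00948y* = 0.113, so y* = 11.9.
From dx/dt = 0: 0.508(1 - x*/1030) = 0.0337·11.9, giving x* = 1030·(1 - 0.791) = 216.
From dy/dt = 0: 0.00411·216 - 0.596 = 0.0445z*, so z* = 0.29/0.0445 = 6.51.

x* ≈ 216, y* ≈ 11.9, z* ≈ 6.51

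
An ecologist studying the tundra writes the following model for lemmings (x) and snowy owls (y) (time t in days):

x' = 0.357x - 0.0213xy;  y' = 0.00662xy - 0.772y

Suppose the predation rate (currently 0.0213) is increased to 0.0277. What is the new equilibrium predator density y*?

At the interior fixed point, setting dx/dt = 0 with x > 0 fixes y* = (prey growth rate)/(xy coefficient) — independent of the other coefficients.
With the change, y* = 0.357/0.0277 = 12.9; it falls from 16.8.

y* ≈ 12.9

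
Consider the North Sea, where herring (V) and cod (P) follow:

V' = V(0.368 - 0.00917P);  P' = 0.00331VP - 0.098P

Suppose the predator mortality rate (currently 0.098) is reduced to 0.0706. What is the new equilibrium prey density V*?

V* ≈ 21.3

At the interior fixed point, setting dP/dt = 0 with P > 0 fixes V* = (predator death rate)/(VP coefficient) — independent of the other coefficients.
With the change, V* = 0.0706/0.00331 = 21.3; it falls from 29.6.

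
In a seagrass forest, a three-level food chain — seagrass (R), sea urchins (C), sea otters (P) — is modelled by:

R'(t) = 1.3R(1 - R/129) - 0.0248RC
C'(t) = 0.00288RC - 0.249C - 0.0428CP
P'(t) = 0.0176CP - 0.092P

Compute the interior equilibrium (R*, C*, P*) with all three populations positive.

From dP/dt = 0: 0.0176C* = 0.092, so C* = 5.23.
From dR/dt = 0: 1.3(1 - R*/129) = 0.0248·5.23, giving R* = 129·(1 - 0.0997) = 116.
From dC/dt = 0: 0.00288·116 - 0.249 = 0.0428P*, so P* = 0.0855/0.0428 = 2.

R* ≈ 116, C* ≈ 5.23, P* ≈ 2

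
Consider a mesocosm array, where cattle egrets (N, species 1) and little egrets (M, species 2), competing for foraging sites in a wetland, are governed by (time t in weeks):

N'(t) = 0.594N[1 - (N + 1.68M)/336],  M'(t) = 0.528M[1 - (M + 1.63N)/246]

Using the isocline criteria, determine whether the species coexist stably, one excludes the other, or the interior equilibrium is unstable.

unstable coexistence (outcome depends on initial conditions)

Compare the nullcline intercepts: K1/α12 = 336/1.68 = 200 < K2 = 246; K2/α21 = 246/1.63 = 151 < K1 = 336.
Since both are reversed, neither can invade when rare; the interior point is a saddle.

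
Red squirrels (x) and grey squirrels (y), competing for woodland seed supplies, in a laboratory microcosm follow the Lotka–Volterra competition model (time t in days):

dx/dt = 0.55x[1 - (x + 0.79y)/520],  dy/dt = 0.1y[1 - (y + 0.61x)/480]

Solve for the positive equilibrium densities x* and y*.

Setting both brackets to zero gives the nullclines x + 0.79y = 520 and 0.61x + y = 480.
Substituting y = 480 - 0.61x into the first: x(1 - 0.79·0.61) = 520 - 0.79·480.
So x* = 141/0.518 = 272, and then y* = 480 - 0.61·272 = 314.

x* ≈ 272, y* ≈ 314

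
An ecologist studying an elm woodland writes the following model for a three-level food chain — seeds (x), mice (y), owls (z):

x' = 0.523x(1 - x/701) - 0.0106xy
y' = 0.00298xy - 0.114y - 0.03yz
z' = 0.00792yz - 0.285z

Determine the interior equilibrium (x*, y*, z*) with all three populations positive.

x* ≈ 190, y* ≈ 36, z* ≈ 15

From dz/dt = 0: 0.00792y* = 0.285, so y* = 36.
From dx/dt = 0: 0.523(1 - x*/701) = 0.0106·36, giving x* = 701·(1 - 0.729) = 190.
From dy/dt = 0: 0.00298·190 - 0.114 = 0.03z*, so z* = 0.451/0.03 = 15.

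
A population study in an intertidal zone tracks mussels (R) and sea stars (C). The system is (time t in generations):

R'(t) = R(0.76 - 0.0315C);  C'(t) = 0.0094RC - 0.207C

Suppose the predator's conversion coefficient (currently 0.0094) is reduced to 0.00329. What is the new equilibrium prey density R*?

R* ≈ 62.9

At the interior fixed point, setting dC/dt = 0 with C > 0 fixes R* = (predator death rate)/(RC coefficient) — independent of the other coefficients.
With the change, R* = 0.207/0.00329 = 62.9; it rises from 22.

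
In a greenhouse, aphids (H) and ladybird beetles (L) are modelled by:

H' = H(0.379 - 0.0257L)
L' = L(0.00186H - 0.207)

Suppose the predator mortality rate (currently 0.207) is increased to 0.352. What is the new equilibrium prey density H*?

At the interior fixed point, setting dL/dt = 0 with L > 0 fixes H* = (predator death rate)/(HL coefficient) — independent of the other coefficients.
With the change, H* = 0.352/0.00186 = 189; it rises from 111.

H* ≈ 189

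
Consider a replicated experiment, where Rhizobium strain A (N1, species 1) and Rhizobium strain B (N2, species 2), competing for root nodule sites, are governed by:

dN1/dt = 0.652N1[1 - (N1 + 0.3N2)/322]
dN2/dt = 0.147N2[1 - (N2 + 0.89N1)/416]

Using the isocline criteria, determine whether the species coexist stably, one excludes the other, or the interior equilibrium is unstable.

stable coexistence

Compare the nullcline intercepts: K1/α12 = 322/0.3 = 1070 > K2 = 416; K2/α21 = 416/0.89 = 467 > K1 = 322.
Since both inequalities hold, each species can invade when rare, so the interior equilibrium is stable.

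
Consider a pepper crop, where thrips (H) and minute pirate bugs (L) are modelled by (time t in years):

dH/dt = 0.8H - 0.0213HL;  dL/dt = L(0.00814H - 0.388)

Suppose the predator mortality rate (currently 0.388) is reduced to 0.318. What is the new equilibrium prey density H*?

H* ≈ 39.1

At the interior fixed point, setting dL/dt = 0 with L > 0 fixes H* = (predator death rate)/(HL coefficient) — independent of the other coefficients.
With the change, H* = 0.318/0.00814 = 39.1; it falls from 47.7.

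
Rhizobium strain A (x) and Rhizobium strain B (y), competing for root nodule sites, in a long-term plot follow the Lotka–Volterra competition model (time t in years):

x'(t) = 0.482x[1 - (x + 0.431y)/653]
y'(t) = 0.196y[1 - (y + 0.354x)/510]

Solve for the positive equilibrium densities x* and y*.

Setting both brackets to zero gives the nullclines x + 0.431y = 653 and 0.354x + y = 510.
Substituting y = 510 - 0.354x into the first: x(1 - 0.431·0.354) = 653 - 0.431·510.
So x* = 433/0.847 = 511, and then y* = 510 - 0.354·511 = 329.

x* ≈ 511, y* ≈ 329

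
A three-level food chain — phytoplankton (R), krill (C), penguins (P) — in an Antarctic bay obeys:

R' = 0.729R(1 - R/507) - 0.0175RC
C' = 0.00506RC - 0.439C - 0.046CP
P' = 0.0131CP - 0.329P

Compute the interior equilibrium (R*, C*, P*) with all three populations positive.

R* ≈ 201, C* ≈ 25.1, P* ≈ 12.6

From dP/dt = 0: 0.0131C* = 0.329, so C* = 25.1.
From dR/dt = 0: 0.729(1 - R*/507) = 0.0175·25.1, giving R* = 507·(1 - 0.603) = 201.
From dC/dt = 0: 0.00506·201 - 0.439 = 0.046P*, so P* = 0.58/0.046 = 12.6.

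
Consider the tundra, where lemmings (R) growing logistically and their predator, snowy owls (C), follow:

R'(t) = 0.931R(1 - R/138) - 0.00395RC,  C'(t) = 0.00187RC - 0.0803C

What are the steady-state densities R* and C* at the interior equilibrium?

From dC/dt = 0 with C > 0: 0.00187R* = 0.0803, so R* = 42.9.
Substitute into dR/dt = 0: 0.931(1 - 42.9/138) = 0.00395C*.
The bracket is 0.689, giving C* = 0.641/0.00395 = 162.

R* ≈ 42.9, C* ≈ 162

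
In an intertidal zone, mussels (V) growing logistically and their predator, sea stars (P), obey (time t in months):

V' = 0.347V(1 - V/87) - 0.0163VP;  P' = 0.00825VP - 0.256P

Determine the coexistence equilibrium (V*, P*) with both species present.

V* ≈ 31, P* ≈ 13.7

From dP/dt = 0 with P > 0: 0.00825V* = 0.256, so V* = 31.
Substitute into dV/dt = 0: 0.347(1 - 31/87) = 0.0163P*.
The bracket is 0.643, giving P* = 0.223/0.0163 = 13.7.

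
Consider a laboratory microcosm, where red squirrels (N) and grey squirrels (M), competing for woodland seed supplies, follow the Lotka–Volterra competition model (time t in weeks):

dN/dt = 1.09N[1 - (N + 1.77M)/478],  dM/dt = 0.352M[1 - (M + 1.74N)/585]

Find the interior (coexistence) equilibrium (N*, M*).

Setting both brackets to zero gives the nullclines N + 1.77M = 478 and 1.74N + M = 585.
Substituting M = 585 - 1.74N into the first: N(1 - 1.77·1.74) = 478 - 1.77·585.
So N* = -557/-2.08 = 268, and then M* = 585 - 1.74·268 = 119.

N* ≈ 268, M* ≈ 119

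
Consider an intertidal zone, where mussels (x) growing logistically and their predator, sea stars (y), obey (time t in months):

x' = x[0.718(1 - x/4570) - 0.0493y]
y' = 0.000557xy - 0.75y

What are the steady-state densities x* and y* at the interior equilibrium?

From dy/dt = 0 with y > 0: 0.000557x* = 0.75, so x* = 1350.
Substitute into dx/dt = 0: 0.718(1 - 1350/4570) = 0.0493y*.
The bracket is 0.705, giving y* = 0.506/0.0493 = 10.3.

x* ≈ 1350, y* ≈ 10.3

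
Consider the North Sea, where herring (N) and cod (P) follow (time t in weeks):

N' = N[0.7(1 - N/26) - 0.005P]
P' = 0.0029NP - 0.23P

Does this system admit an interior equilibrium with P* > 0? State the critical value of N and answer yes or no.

The predator equation gives dP/dt > 0 only when N > 0.23/0.0029 = 79.3.
Without the predator, N → K = 26. Since 26 < 79.3, the predator cannot invade.

Threshold N = 79.3; K < 79.3, so no, the predator goes extinct.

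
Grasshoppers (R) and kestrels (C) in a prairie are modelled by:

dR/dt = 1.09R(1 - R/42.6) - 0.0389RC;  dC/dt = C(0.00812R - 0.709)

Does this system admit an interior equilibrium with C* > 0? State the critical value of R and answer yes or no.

Threshold R = 87.3; K < 87.3, so no, the predator goes extinct.

The predator equation gives dC/dt > 0 only when R > 0.709/0.00812 = 87.3.
Without the predator, R → K = 42.6. Since 42.6 < 87.3, the predator cannot invade.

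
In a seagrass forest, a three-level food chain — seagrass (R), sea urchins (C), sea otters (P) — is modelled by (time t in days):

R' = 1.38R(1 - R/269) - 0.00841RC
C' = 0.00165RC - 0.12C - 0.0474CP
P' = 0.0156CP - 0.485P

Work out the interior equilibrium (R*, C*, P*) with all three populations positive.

R* ≈ 218, C* ≈ 31.1, P* ≈ 5.06

From dP/dt = 0: 0.0156C* = 0.485, so C* = 31.1.
From dR/dt = 0: 1.38(1 - R*/269) = 0.00841·31.1, giving R* = 269·(1 - 0.189) = 218.
From dC/dt = 0: 0.00165·218 - 0.12 = 0.0474P*, so P* = 0.24/0.0474 = 5.06.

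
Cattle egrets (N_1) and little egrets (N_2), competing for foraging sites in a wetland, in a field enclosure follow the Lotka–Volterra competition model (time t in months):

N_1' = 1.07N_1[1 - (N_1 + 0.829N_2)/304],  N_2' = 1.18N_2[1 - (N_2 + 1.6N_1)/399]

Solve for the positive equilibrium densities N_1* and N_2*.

N_1* ≈ 82, N_2* ≈ 268

Setting both brackets to zero gives the nullclines N_1 + 0.829N_2 = 304 and 1.6N_1 + N_2 = 399.
Substituting N_2 = 399 - 1.6N_1 into the first: N_1(1 - 0.829·1.6) = 304 - 0.829·399.
So N_1* = -26.8/-0.326 = 82, and then N_2* = 399 - 1.6·82 = 268.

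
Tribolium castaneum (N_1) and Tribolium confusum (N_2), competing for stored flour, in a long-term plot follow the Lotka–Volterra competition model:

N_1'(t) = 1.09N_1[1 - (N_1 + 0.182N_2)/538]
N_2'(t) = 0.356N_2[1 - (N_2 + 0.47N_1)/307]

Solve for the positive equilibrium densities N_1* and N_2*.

Setting both brackets to zero gives the nullclines N_1 + 0.182N_2 = 538 and 0.47N_1 + N_2 = 307.
Substituting N_2 = 307 - 0.47N_1 into the first: N_1(1 - 0.182·0.47) = 538 - 0.182·307.
So N_1* = 482/0.914 = 527, and then N_2* = 307 - 0.47·527 = 59.2.

N_1* ≈ 527, N_2* ≈ 59.2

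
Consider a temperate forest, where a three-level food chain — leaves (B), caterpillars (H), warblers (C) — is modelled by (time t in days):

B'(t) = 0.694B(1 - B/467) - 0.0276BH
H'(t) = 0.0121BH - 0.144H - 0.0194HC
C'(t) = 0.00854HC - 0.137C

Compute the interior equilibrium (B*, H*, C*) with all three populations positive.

From dC/dt = 0: 0.00854H* = 0.137, so H* = 16.
From dB/dt = 0: 0.694(1 - B*/467) = 0.0276·16, giving B* = 467·(1 - 0.638) = 169.
From dH/dt = 0: 0.0121·169 - 0.144 = 0.0194C*, so C* = 1.9/0.0194 = 98.

B* ≈ 169, H* ≈ 16, C* ≈ 98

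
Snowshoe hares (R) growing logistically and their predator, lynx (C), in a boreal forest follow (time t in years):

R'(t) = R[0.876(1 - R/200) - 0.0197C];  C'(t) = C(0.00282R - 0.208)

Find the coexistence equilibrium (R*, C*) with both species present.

From dC/dt = 0 with C > 0: 0.00282R* = 0.208, so R* = 73.8.
Substitute into dR/dt = 0: 0.876(1 - 73.8/200) = 0.0197C*.
The bracket is 0.631, giving C* = 0.553/0.0197 = 28.1.

R* ≈ 73.8, C* ≈ 28.1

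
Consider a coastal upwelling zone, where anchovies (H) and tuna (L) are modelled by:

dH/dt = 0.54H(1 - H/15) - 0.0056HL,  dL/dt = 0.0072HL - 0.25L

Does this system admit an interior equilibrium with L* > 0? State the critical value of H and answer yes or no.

The predator equation gives dL/dt > 0 only when H > 0.25/0.0072 = 34.7.
Without the predator, H → K = 15. Since 15 < 34.7, the predator cannot invade.

Threshold H = 34.7; K < 34.7, so no, the predator goes extinct.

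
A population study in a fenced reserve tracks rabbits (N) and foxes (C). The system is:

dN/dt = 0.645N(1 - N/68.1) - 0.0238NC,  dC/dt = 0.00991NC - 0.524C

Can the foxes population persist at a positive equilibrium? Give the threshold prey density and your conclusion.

The predator equation gives dC/dt > 0 only when N > 0.524/0.00991 = 52.9.
Without the predator, N → K = 68.1. Since 68.1 > 52.9, the predator can invade and persist.

Threshold N = 52.9; K > 52.9, so yes, the predator persists.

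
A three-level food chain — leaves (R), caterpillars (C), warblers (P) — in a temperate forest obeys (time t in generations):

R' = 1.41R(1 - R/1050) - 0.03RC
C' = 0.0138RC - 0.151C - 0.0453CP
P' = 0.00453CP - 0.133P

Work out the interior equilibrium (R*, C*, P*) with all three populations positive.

From dP/dt = 0: 0.00453C* = 0.133, so C* = 29.4.
From dR/dt = 0: 1.41(1 - R*/1050) = 0.03·29.4, giving R* = 1050·(1 - 0.625) = 394.
From dC/dt = 0: 0.0138·394 - 0.151 = 0.0453P*, so P* = 5.29/0.0453 = 117.

R* ≈ 394, C* ≈ 29.4, P* ≈ 117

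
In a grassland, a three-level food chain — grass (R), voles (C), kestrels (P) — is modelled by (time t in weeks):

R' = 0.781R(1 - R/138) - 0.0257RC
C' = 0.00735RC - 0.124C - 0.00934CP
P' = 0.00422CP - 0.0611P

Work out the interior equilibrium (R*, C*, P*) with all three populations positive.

From dP/dt = 0: 0.00422C* = 0.0611, so C* = 14.5.
From dR/dt = 0: 0.781(1 - R*/138) = 0.0257·14.5, giving R* = 138·(1 - 0.476) = 72.3.
From dC/dt = 0: 0.00735·72.3 - 0.124 = 0.00934P*, so P* = 0.407/0.00934 = 43.6.

R* ≈ 72.3, C* ≈ 14.5, P* ≈ 43.6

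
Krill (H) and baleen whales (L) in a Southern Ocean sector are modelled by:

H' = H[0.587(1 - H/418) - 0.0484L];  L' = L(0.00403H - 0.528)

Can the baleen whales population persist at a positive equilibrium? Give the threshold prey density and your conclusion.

Threshold H = 131; K > 131, so yes, the predator persists.

The predator equation gives dL/dt > 0 only when H > 0.528/0.00403 = 131.
Without the predator, H → K = 418. Since 418 > 131, the predator can invade and persist.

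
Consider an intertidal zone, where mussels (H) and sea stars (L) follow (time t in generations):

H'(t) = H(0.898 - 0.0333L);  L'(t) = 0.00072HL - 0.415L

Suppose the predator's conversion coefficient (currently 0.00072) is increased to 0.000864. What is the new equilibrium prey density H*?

H* ≈ 480

At the interior fixed point, setting dL/dt = 0 with L > 0 fixes H* = (predator death rate)/(HL coefficient) — independent of the other coefficients.
With the change, H* = 0.415/0.000864 = 480; it falls from 576.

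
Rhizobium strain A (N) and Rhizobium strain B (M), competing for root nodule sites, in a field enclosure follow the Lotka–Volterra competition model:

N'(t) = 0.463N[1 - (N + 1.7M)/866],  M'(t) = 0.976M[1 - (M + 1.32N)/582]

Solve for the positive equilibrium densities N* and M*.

Setting both brackets to zero gives the nullclines N + 1.7M = 866 and 1.32N + M = 582.
Substituting M = 582 - 1.32N into the first: N(1 - 1.7·1.32) = 866 - 1.7·582.
So N* = -123/-1.24 = 99.2, and then M* = 582 - 1.32·99.2 = 451.

N* ≈ 99.2, M* ≈ 451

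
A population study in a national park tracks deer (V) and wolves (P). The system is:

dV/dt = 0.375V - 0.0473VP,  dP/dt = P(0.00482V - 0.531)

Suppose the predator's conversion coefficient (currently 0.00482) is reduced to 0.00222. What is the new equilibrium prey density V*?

At the interior fixed point, setting dP/dt = 0 with P > 0 fixes V* = (predator death rate)/(VP coefficient) — independent of the other coefficients.
With the change, V* = 0.531/0.00222 = 239; it rises from 110.

V* ≈ 239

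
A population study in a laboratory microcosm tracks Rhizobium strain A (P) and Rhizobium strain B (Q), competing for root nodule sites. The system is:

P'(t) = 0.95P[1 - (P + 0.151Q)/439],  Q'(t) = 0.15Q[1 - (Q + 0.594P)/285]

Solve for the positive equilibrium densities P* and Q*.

Setting both brackets to zero gives the nullclines P + 0.151Q = 439 and 0.594P + Q = 285.
Substituting Q = 285 - 0.594P into the first: P(1 - 0.151·0.594) = 439 - 0.151·285.
So P* = 396/0.91 = 435, and then Q* = 285 - 0.594·435 = 26.6.

P* ≈ 435, Q* ≈ 26.6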